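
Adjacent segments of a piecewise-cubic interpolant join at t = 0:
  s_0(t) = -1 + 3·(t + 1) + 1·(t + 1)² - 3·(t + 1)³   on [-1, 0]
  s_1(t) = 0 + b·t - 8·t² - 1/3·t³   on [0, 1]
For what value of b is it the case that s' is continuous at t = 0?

s_0'(t) = 3 + 2·(t + 1) - 9·(t + 1)², so s_0'(0) = -4. On the right, s_1'(0) = b, so b = -4.

-4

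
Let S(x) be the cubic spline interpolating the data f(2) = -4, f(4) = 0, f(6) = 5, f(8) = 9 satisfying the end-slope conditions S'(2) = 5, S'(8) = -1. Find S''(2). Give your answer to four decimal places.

-5.3000

Let M_i = S''(x_i). Step sizes h_i = 2, 2, 2; slopes of the chords Δ_i = (y_(i+1) - y_i)/h_i = 2, 5/2, 2.
  2·M_0 + 8·M_1 + 2·M_2 = 6(Δ_1 - Δ_0) = 3
  2·M_1 + 8·M_2 + 2·M_3 = 6(Δ_2 - Δ_1) = -3
Clamped end conditions give two more equations: 2h_0·M_0 + h_0·M_1 = 6(Δ_0 - S'(2)) = -18 and h_2·M_2 + 2h_2·M_3 = 6(S'(8) - Δ_2) = -18.
Forward elimination and back-substitution give M_0 = -53/10, M_1 = 8/5, M_2 = 2/5, M_3 = -47/10.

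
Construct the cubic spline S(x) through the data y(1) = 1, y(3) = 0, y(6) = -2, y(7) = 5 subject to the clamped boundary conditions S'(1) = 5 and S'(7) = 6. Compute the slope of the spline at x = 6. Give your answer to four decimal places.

5.8141

Write m_i for S''(x_i). With h_i = 2, 3, 1 and divided differences Δ_i = -1/2, -2/3, 7, the continuity of S' gives the tridiagonal system
  2·m_0 + 10·m_1 + 3·m_2 = 6(Δ_1 - Δ_0) = -1
  3·m_1 + 8·m_2 + 1·m_3 = 6(Δ_2 - Δ_1) = 46
Clamped end conditions give two more equations: 2h_0·m_0 + h_0·m_1 = 6(Δ_0 - S'(1)) = -33 and h_2·m_2 + 2h_2·m_3 = 6(S'(7) - Δ_2) = -6.
Hence m_0 = -623/78, m_1 = -41/78, m_2 = 263/39, m_3 = -497/78.
On [6, 7], S'(x) = b_2 + 2c_2·(x - 6) + 3d_2·(x - 6)² with b_2 = Δ_2 - h_2(2m_2 + m_3)/6 = 907/156, c_2 = m_2/2 = 263/78, d_2 = (m_3 - m_2)/(6h_2) = -341/156. So S'(6) = 907/156.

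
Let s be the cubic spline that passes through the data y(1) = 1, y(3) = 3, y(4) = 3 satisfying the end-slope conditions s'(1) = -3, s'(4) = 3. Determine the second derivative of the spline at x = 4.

12

Let m_i = s''(x_i). Step sizes h_i = 2, 1; slopes of the chords Δ_i = (y_(i+1) - y_i)/h_i = 1, 0.
  2·m_0 + 6·m_1 + 1·m_2 = 6(Δ_1 - Δ_0) = -6
Clamped end conditions give two more equations: 2h_0·m_0 + h_0·m_1 = 6(Δ_0 - s'(1)) = 24 and h_1·m_1 + 2h_1·m_2 = 6(s'(4) - Δ_1) = 18.
Hence m_0 = 9, m_1 = -6, m_2 = 12.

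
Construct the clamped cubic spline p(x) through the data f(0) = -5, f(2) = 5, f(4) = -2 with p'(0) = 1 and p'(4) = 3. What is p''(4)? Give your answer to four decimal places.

16.6250

Let M_i = p''(x_i). Step sizes h_i = 2, 2; slopes of the chords Δ_i = (y_(i+1) - y_i)/h_i = 5, -7/2.
  2·M_0 + 8·M_1 + 2·M_2 = 6(Δ_1 - Δ_0) = -51
Clamped end conditions give two more equations: 2h_0·M_0 + h_0·M_1 = 6(Δ_0 - p'(0)) = 24 and h_1·M_1 + 2h_1·M_2 = 6(p'(4) - Δ_1) = 39.
Forward elimination and back-substitution give M_0 = 103/8, M_1 = -55/4, M_2 = 133/8.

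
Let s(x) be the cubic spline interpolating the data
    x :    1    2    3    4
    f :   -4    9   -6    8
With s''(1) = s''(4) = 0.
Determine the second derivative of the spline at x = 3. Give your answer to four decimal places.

57.6000

Write M_i for s''(x_i). With h_i = 1, 1, 1 and divided differences Δ_i = 13, -15, 14, the continuity of s' gives the tridiagonal system
  1·M_0 + 4·M_1 + 1·M_2 = 6(Δ_1 - Δ_0) = -168
  1·M_1 + 4·M_2 + 1·M_3 = 6(Δ_2 - Δ_1) = 174
Natural end conditions: M_0 = M_3 = 0.
Solving: M_0 = 0, M_1 = -282/5, M_2 = 288/5, M_3 = 0.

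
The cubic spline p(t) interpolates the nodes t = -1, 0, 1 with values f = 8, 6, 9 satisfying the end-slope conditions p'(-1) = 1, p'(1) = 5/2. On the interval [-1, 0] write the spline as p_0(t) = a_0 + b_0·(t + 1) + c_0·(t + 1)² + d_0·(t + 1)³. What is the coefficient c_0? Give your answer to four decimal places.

Let M_i = p''(x_i). Step sizes h_i = 1, 1; slopes of the chords Δ_i = (y_(i+1) - y_i)/h_i = -2, 3.
  1·M_0 + 4·M_1 + 1·M_2 = 6(Δ_1 - Δ_0) = 30
Clamped end conditions give two more equations: 2h_0·M_0 + h_0·M_1 = 6(Δ_0 - p'(-1)) = -18 and h_1·M_1 + 2h_1·M_2 = 6(p'(1) - Δ_1) = -3.
Hence M_0 = -63/4, M_1 = 27/2, M_2 = -33/4.
On [-1, 0], with p_0(t) = a_0 + b_0·(t + 1) + c_0·(t + 1)² + d_0·(t + 1)³: c_0 = M_0/2 = -63/8, d_0 = (M_1 - M_0)/(6h_0) = 39/8, b_0 = Δ_0 - h_0(2M_0 + M_1)/6 = 1.

-7.8750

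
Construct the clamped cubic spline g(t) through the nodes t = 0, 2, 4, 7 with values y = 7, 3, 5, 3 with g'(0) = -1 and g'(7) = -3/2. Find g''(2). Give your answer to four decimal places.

With M_i denoting the second derivative at x_i, h_i = 2, 2, 3, and Δ_i = (y_(i+1) − y_i)/h_i = -2, 1, -2/3:
  2·M_0 + 8·M_1 + 2·M_2 = 6(Δ_1 - Δ_0) = 18
  2·M_1 + 10·M_2 + 3·M_3 = 6(Δ_2 - Δ_1) = -10
Clamped end conditions give two more equations: 2h_0·M_0 + h_0·M_1 = 6(Δ_0 - g'(0)) = -6 and h_2·M_2 + 2h_2·M_3 = 6(g'(7) - Δ_2) = -5.
Forward elimination and back-substitution give M_0 = -120/37, M_1 = 129/37, M_2 = -63/37, M_3 = 2/111.

3.4865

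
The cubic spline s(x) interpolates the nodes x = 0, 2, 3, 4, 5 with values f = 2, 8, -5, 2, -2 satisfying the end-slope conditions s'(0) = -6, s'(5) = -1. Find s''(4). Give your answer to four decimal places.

-34.9268

With M_i denoting the second derivative at x_i, h_i = 2, 1, 1, 1, and Δ_i = (y_(i+1) − y_i)/h_i = 3, -13, 7, -4:
  2·M_0 + 6·M_1 + 1·M_2 = 6(Δ_1 - Δ_0) = -96
  1·M_1 + 4·M_2 + 1·M_3 = 6(Δ_2 - Δ_1) = 120
  1·M_2 + 4·M_3 + 1·M_4 = 6(Δ_3 - Δ_2) = -66
Clamped end conditions give two more equations: 2h_0·M_0 + h_0·M_1 = 6(Δ_0 - s'(0)) = 54 and h_3·M_3 + 2h_3·M_4 = 6(s'(5) - Δ_3) = 18.
Hence M_0 = 2503/82, M_1 = -1396/41, M_2 = 1937/41, M_3 = -1432/41, M_4 = 1085/41.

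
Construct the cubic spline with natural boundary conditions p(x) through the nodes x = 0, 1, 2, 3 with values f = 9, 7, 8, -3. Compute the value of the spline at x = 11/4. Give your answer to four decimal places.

Put σ_i = p'' at the i-th knot. Here h = (1, 1, 1) and Δ = (-2, 1, -11), so the interior equations h_(i-1)·σ_(i-1) + 2(h_(i-1)+h_i)·σ_i + h_i·σ_(i+1) = 6(Δ_i − Δ_(i-1)) read
  1·σ_0 + 4·σ_1 + 1·σ_2 = 6(Δ_1 - Δ_0) = 18
  1·σ_1 + 4·σ_2 + 1·σ_3 = 6(Δ_2 - Δ_1) = -72
Natural end conditions: σ_0 = σ_3 = 0.
Forward elimination and back-substitution give σ_0 = 0, σ_1 = 48/5, σ_2 = -102/5, σ_3 = 0.
On [2, 3], p(x) = 8 - 21/5·(x - 2) - 51/5·(x - 2)² + 17/5·(x - 2)³.
With (x - 2) = 3/4: p(11/4) = 35/64.

0.5469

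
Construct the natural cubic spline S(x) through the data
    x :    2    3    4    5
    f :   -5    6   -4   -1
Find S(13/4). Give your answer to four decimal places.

4.4813

Write M_i for S''(x_i). With h_i = 1, 1, 1 and divided differences Δ_i = 11, -10, 3, the continuity of S' gives the tridiagonal system
  1·M_0 + 4·M_1 + 1·M_2 = 6(Δ_1 - Δ_0) = -126
  1·M_1 + 4·M_2 + 1·M_3 = 6(Δ_2 - Δ_1) = 78
Natural end conditions: M_0 = M_3 = 0.
Hence M_0 = 0, M_1 = -194/5, M_2 = 146/5, M_3 = 0.
On [3, 4], S(x) = 6 - 29/15·(x - 3) - 97/5·(x - 3)² + 34/3·(x - 3)³.
With (x - 3) = 1/4: S(13/4) = 717/160.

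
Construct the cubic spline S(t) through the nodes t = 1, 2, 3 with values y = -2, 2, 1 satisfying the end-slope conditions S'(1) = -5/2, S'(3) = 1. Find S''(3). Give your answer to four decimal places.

15.2500

With M_i denoting the second derivative at x_i, h_i = 1, 1, and Δ_i = (y_(i+1) − y_i)/h_i = 4, -1:
  1·M_0 + 4·M_1 + 1·M_2 = 6(Δ_1 - Δ_0) = -30
Clamped end conditions give two more equations: 2h_0·M_0 + h_0·M_1 = 6(Δ_0 - S'(1)) = 39 and h_1·M_1 + 2h_1·M_2 = 6(S'(3) - Δ_1) = 12.
Solving the tridiagonal system: M_0 = 115/4, M_1 = -37/2, M_2 = 61/4.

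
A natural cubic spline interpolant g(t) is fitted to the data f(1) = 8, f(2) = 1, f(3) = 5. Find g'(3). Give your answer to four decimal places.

Write m_i for g''(x_i). With h_i = 1, 1 and divided differences Δ_i = -7, 4, the continuity of g' gives the tridiagonal system
  1·m_0 + 4·m_1 + 1·m_2 = 6(Δ_1 - Δ_0) = 66
Natural end conditions: m_0 = m_2 = 0.
Hence m_0 = 0, m_1 = 33/2, m_2 = 0.
On [2, 3], g'(t) = b_1 + 2c_1·(t - 2) + 3d_1·(t - 2)² with b_1 = Δ_1 - h_1(2m_1 + m_2)/6 = -3/2, c_1 = m_1/2 = 33/4, d_1 = (m_2 - m_1)/(6h_1) = -11/4. So g'(3) = 27/4.

6.7500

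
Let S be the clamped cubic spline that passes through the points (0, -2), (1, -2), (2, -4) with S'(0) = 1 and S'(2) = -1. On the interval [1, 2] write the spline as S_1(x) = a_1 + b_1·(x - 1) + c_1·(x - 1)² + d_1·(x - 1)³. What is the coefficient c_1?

-2

Write M_i for S''(x_i). With h_i = 1, 1 and divided differences Δ_i = 0, -2, the continuity of S' gives the tridiagonal system
  1·M_0 + 4·M_1 + 1·M_2 = 6(Δ_1 - Δ_0) = -12
Clamped end conditions give two more equations: 2h_0·M_0 + h_0·M_1 = 6(Δ_0 - S'(0)) = -6 and h_1·M_1 + 2h_1·M_2 = 6(S'(2) - Δ_1) = 6.
Solving the tridiagonal system: M_0 = -1, M_1 = -4, M_2 = 5.
On [1, 2], with S_1(x) = a_1 + b_1·(x - 1) + c_1·(x - 1)² + d_1·(x - 1)³: c_1 = M_1/2 = -2, d_1 = (M_2 - M_1)/(6h_1) = 3/2, b_1 = Δ_1 - h_1(2M_1 + M_2)/6 = -3/2.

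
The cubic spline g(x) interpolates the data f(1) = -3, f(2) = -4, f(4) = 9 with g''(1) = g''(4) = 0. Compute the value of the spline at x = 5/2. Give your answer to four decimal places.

-2.3906

Let M_i = g''(x_i). Step sizes h_i = 1, 2; slopes of the chords Δ_i = (y_(i+1) - y_i)/h_i = -1, 13/2.
  1·M_0 + 6·M_1 + 2·M_2 = 6(Δ_1 - Δ_0) = 45
Natural end conditions: M_0 = M_2 = 0.
Solving the tridiagonal system: M_0 = 0, M_1 = 15/2, M_2 = 0.
On [2, 4], g(x) = -4 + 3/2·(x - 2) + 15/4·(x - 2)² - 5/8·(x - 2)³.
With (x - 2) = 1/2: g(5/2) = -153/64.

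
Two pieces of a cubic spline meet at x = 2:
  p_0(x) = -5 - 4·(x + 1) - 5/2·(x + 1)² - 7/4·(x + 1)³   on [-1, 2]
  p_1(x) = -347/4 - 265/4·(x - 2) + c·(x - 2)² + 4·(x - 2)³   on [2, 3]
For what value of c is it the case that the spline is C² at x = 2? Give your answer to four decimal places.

p_0''(x) = -5 - 21/2·(x + 1), so p_0''(2) = -73/2. On the right, p_1''(2) = 2c, so c = -73/4.

-18.2500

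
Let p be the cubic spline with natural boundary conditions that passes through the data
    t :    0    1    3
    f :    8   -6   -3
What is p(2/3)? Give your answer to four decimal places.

-2.2901

Write M_i for p''(x_i). With h_i = 1, 2 and divided differences Δ_i = -14, 3/2, the continuity of p' gives the tridiagonal system
  1·M_0 + 6·M_1 + 2·M_2 = 6(Δ_1 - Δ_0) = 93
Natural end conditions: M_0 = M_2 = 0.
Solving: M_0 = 0, M_1 = 31/2, M_2 = 0.
On [0, 1], p(t) = 8 - 199/12·t + 0·t² + 31/12·t³.
With t = 2/3: p(2/3) = -371/162.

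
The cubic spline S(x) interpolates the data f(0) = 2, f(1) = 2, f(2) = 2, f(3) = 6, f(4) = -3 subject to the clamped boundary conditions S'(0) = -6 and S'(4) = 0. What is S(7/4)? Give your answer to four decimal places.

1.4501

Let M_i = S''(x_i). Step sizes h_i = 1, 1, 1, 1; slopes of the chords Δ_i = (y_(i+1) - y_i)/h_i = 0, 0, 4, -9.
  1·M_0 + 4·M_1 + 1·M_2 = 6(Δ_1 - Δ_0) = 0
  1·M_1 + 4·M_2 + 1·M_3 = 6(Δ_2 - Δ_1) = 24
  1·M_2 + 4·M_3 + 1·M_4 = 6(Δ_3 - Δ_2) = -78
Clamped end conditions give two more equations: 2h_0·M_0 + h_0·M_1 = 6(Δ_0 - S'(0)) = 36 and h_3·M_3 + 2h_3·M_4 = 6(S'(4) - Δ_3) = 54.
Solving the tridiagonal system: M_0 = 645/28, M_1 = -141/14, M_2 = 69/4, M_3 = -489/14, M_4 = 1245/28.
On [1, 2], S(x) = 2 + 27/56·(x - 1) - 141/28·(x - 1)² + 255/56·(x - 1)³.
With (x - 1) = 3/4: S(7/4) = 5197/3584.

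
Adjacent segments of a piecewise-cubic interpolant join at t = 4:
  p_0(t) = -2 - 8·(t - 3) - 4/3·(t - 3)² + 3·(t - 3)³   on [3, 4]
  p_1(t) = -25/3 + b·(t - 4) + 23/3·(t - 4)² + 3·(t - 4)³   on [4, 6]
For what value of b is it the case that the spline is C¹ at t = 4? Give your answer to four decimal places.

p_0'(t) = -8 - 8/3·(t - 3) + 9·(t - 3)², so p_0'(4) = -5/3. On the right, p_1'(4) = b, so b = -5/3.

-1.6667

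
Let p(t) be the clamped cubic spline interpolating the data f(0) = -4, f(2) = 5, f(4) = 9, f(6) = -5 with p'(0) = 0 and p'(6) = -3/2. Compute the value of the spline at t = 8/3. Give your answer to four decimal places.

Write m_i for p''(x_i). With h_i = 2, 2, 2 and divided differences Δ_i = 9/2, 2, -7, the continuity of p' gives the tridiagonal system
  2·m_0 + 8·m_1 + 2·m_2 = 6(Δ_1 - Δ_0) = -15
  2·m_1 + 8·m_2 + 2·m_3 = 6(Δ_2 - Δ_1) = -54
Clamped end conditions give two more equations: 2h_0·m_0 + h_0·m_1 = 6(Δ_0 - p'(0)) = 27 and h_2·m_2 + 2h_2·m_3 = 6(p'(6) - Δ_2) = 33.
Solving: m_0 = 37/5, m_1 = -13/10, m_2 = -97/10, m_3 = 131/10.
On [2, 4], p(t) = 5 + 61/10·(t - 2) - 13/20·(t - 2)² - 7/10·(t - 2)³.
With (t - 2) = 2/3: p(8/3) = 1157/135.

8.5704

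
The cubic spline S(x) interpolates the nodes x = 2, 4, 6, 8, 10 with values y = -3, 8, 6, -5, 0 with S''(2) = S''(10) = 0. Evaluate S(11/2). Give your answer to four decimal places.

Write M_i for S''(x_i). With h_i = 2, 2, 2, 2 and divided differences Δ_i = 11/2, -1, -11/2, 5/2, the continuity of S' gives the tridiagonal system
  2·M_0 + 8·M_1 + 2·M_2 = 6(Δ_1 - Δ_0) = -39
  2·M_1 + 8·M_2 + 2·M_3 = 6(Δ_2 - Δ_1) = -27
  2·M_2 + 8·M_3 + 2·M_4 = 6(Δ_3 - Δ_2) = 48
Natural end conditions: M_0 = M_4 = 0.
Solving: M_0 = 0, M_1 = -429/112, M_2 = -117/28, M_3 = 789/112, M_4 = 0.
On [4, 6], S(x) = 8 + 165/56·(x - 4) - 429/224·(x - 4)² - 13/448·(x - 4)³.
With (x - 4) = 3/2: S(11/2) = 28717/3584.

8.0126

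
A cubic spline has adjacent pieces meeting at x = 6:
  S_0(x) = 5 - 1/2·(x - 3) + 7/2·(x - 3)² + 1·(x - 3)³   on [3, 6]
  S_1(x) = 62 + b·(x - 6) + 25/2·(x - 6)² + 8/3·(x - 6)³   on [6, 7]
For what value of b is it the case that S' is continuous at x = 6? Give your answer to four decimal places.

S_0'(x) = -1/2 + 7·(x - 3) + 3·(x - 3)², so S_0'(6) = 95/2. On the right, S_1'(6) = b, so b = 95/2.

47.5000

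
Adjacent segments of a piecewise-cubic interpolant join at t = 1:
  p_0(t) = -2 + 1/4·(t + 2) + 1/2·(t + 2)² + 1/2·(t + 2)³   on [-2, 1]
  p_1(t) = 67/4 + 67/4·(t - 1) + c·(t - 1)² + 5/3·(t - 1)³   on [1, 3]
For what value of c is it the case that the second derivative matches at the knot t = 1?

p_0''(t) = 1 + 3·(t + 2), so p_0''(1) = 10. On the right, p_1''(1) = 2c, so c = 5.

5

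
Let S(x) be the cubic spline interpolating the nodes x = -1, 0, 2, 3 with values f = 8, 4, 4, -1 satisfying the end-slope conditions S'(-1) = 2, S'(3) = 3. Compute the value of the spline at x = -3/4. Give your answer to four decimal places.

Let M_i = S''(x_i). Step sizes h_i = 1, 2, 1; slopes of the chords Δ_i = (y_(i+1) - y_i)/h_i = -4, 0, -5.
  1·M_0 + 6·M_1 + 2·M_2 = 6(Δ_1 - Δ_0) = 24
  2·M_1 + 6·M_2 + 1·M_3 = 6(Δ_2 - Δ_1) = -30
Clamped end conditions give two more equations: 2h_0·M_0 + h_0·M_1 = 6(Δ_0 - S'(-1)) = -36 and h_2·M_2 + 2h_2·M_3 = 6(S'(3) - Δ_2) = 48.
Hence M_0 = -856/35, M_1 = 452/35, M_2 = -508/35, M_3 = 1094/35.
On [-1, 0], S(x) = 8 + 2·(x + 1) - 428/35·(x + 1)² + 218/35·(x + 1)³.
With (x + 1) = 1/4: S(-3/4) = 8773/1120.

7.8330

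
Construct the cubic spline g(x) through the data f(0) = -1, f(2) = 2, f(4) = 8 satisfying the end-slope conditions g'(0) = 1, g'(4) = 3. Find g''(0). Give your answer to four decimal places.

0.1250

With M_i denoting the second derivative at x_i, h_i = 2, 2, and Δ_i = (y_(i+1) − y_i)/h_i = 3/2, 3:
  2·M_0 + 8·M_1 + 2·M_2 = 6(Δ_1 - Δ_0) = 9
Clamped end conditions give two more equations: 2h_0·M_0 + h_0·M_1 = 6(Δ_0 - g'(0)) = 3 and h_1·M_1 + 2h_1·M_2 = 6(g'(4) - Δ_1) = 0.
Hence M_0 = 1/8, M_1 = 5/4, M_2 = -5/8.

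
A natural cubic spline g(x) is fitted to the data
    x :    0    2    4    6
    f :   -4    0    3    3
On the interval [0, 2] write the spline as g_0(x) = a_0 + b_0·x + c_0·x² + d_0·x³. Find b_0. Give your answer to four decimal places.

Put σ_i = g'' at the i-th knot. Here h = (2, 2, 2) and Δ = (2, 3/2, 0), so the interior equations h_(i-1)·σ_(i-1) + 2(h_(i-1)+h_i)·σ_i + h_i·σ_(i+1) = 6(Δ_i − Δ_(i-1)) read
  2·σ_0 + 8·σ_1 + 2·σ_2 = 6(Δ_1 - Δ_0) = -3
  2·σ_1 + 8·σ_2 + 2·σ_3 = 6(Δ_2 - Δ_1) = -9
Natural end conditions: σ_0 = σ_3 = 0.
Forward elimination and back-substitution give σ_0 = 0, σ_1 = -1/10, σ_2 = -11/10, σ_3 = 0.
On [0, 2], with g_0(x) = a_0 + b_0·x + c_0·x² + d_0·x³: c_0 = σ_0/2 = 0, d_0 = (σ_1 - σ_0)/(6h_0) = -1/120, b_0 = Δ_0 - h_0(2σ_0 + σ_1)/6 = 61/30.

2.0333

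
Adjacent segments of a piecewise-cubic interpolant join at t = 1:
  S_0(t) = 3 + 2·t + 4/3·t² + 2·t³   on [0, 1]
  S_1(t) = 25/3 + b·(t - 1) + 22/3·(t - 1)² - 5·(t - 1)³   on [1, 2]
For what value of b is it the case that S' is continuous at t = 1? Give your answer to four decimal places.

S_0'(t) = 2 + 8/3·t + 6·t², so S_0'(1) = 32/3. On the right, S_1'(1) = b, so b = 32/3.

10.6667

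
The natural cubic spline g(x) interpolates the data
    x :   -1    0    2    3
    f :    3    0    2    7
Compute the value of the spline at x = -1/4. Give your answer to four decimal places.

0.5859

Let m_i = g''(x_i). Step sizes h_i = 1, 2, 1; slopes of the chords Δ_i = (y_(i+1) - y_i)/h_i = -3, 1, 5.
  1·m_0 + 6·m_1 + 2·m_2 = 6(Δ_1 - Δ_0) = 24
  2·m_1 + 6·m_2 + 1·m_3 = 6(Δ_2 - Δ_1) = 24
Natural end conditions: m_0 = m_3 = 0.
Solving the tridiagonal system: m_0 = 0, m_1 = 3, m_2 = 3, m_3 = 0.
On [-1, 0], g(x) = 3 - 7/2·(x + 1) + 0·(x + 1)² + 1/2·(x + 1)³.
With (x + 1) = 3/4: g(-1/4) = 75/128.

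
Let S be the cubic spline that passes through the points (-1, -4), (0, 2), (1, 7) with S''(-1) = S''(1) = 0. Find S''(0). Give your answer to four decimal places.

Write σ_i for S''(x_i). With h_i = 1, 1 and divided differences Δ_i = 6, 5, the continuity of S' gives the tridiagonal system
  1·σ_0 + 4·σ_1 + 1·σ_2 = 6(Δ_1 - Δ_0) = -6
Natural end conditions: σ_0 = σ_2 = 0.
Hence σ_0 = 0, σ_1 = -3/2, σ_2 = 0.

-1.5000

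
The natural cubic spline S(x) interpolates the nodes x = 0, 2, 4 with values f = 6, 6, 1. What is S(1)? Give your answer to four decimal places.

6.4688

Write m_i for S''(x_i). With h_i = 2, 2 and divided differences Δ_i = 0, -5/2, the continuity of S' gives the tridiagonal system
  2·m_0 + 8·m_1 + 2·m_2 = 6(Δ_1 - Δ_0) = -15
Natural end conditions: m_0 = m_2 = 0.
Hence m_0 = 0, m_1 = -15/8, m_2 = 0.
On [0, 2], S(x) = 6 + 5/8·x + 0·x² - 5/32·x³.
With x = 1: S(1) = 207/32.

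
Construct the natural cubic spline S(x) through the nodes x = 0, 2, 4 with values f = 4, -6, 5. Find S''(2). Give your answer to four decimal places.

With M_i denoting the second derivative at x_i, h_i = 2, 2, and Δ_i = (y_(i+1) − y_i)/h_i = -5, 11/2:
  2·M_0 + 8·M_1 + 2·M_2 = 6(Δ_1 - Δ_0) = 63
Natural end conditions: M_0 = M_2 = 0.
Forward elimination and back-substitution give M_0 = 0, M_1 = 63/8, M_2 = 0.

7.8750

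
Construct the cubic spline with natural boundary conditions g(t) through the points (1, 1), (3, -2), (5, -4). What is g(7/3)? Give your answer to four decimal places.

With m_i denoting the second derivative at x_i, h_i = 2, 2, and Δ_i = (y_(i+1) − y_i)/h_i = -3/2, -1:
  2·m_0 + 8·m_1 + 2·m_2 = 6(Δ_1 - Δ_0) = 3
Natural end conditions: m_0 = m_2 = 0.
Forward elimination and back-substitution give m_0 = 0, m_1 = 3/8, m_2 = 0.
On [1, 3], g(t) = 1 - 13/8·(t - 1) + 0·(t - 1)² + 1/32·(t - 1)³.
With (t - 1) = 4/3: g(7/3) = -59/54.

-1.0926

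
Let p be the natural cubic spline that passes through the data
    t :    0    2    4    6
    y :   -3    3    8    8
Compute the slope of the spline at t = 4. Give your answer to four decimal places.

1.2667

Put m_i = p'' at the i-th knot. Here h = (2, 2, 2) and Δ = (3, 5/2, 0), so the interior equations h_(i-1)·m_(i-1) + 2(h_(i-1)+h_i)·m_i + h_i·m_(i+1) = 6(Δ_i − Δ_(i-1)) read
  2·m_0 + 8·m_1 + 2·m_2 = 6(Δ_1 - Δ_0) = -3
  2·m_1 + 8·m_2 + 2·m_3 = 6(Δ_2 - Δ_1) = -15
Natural end conditions: m_0 = m_3 = 0.
Solving: m_0 = 0, m_1 = 1/10, m_2 = -19/10, m_3 = 0.
On [4, 6], p'(t) = b_2 + 2c_2·(t - 4) + 3d_2·(t - 4)² with b_2 = Δ_2 - h_2(2m_2 + m_3)/6 = 19/15, c_2 = m_2/2 = -19/20, d_2 = (m_3 - m_2)/(6h_2) = 19/120. So p'(4) = 19/15.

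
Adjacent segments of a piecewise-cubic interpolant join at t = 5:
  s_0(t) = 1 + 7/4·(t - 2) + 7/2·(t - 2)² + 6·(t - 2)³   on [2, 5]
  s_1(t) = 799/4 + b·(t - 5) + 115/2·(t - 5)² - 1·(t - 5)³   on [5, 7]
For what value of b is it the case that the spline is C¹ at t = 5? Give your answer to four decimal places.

s_0'(t) = 7/4 + 7·(t - 2) + 18·(t - 2)², so s_0'(5) = 739/4. On the right, s_1'(5) = b, so b = 739/4.

184.7500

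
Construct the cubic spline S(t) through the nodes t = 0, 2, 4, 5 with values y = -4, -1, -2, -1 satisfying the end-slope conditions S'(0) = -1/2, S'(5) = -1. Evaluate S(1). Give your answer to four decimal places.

-2.7826

Put M_i = S'' at the i-th knot. Here h = (2, 2, 1) and Δ = (3/2, -1/2, 1), so the interior equations h_(i-1)·M_(i-1) + 2(h_(i-1)+h_i)·M_i + h_i·M_(i+1) = 6(Δ_i − Δ_(i-1)) read
  2·M_0 + 8·M_1 + 2·M_2 = 6(Δ_1 - Δ_0) = -12
  2·M_1 + 6·M_2 + 1·M_3 = 6(Δ_2 - Δ_1) = 9
Clamped end conditions give two more equations: 2h_0·M_0 + h_0·M_1 = 6(Δ_0 - S'(0)) = 12 and h_2·M_2 + 2h_2·M_3 = 6(S'(5) - Δ_2) = -12.
Solving the tridiagonal system: M_0 = 112/23, M_1 = -86/23, M_2 = 94/23, M_3 = -185/23.
On [0, 2], S(t) = -4 - 1/2·t + 56/23·t² - 33/46·t³.
With t = 1: S(1) = -64/23.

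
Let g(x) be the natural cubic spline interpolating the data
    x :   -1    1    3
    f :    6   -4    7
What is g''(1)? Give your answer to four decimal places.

Put m_i = g'' at the i-th knot. Here h = (2, 2) and Δ = (-5, 11/2), so the interior equations h_(i-1)·m_(i-1) + 2(h_(i-1)+h_i)·m_i + h_i·m_(i+1) = 6(Δ_i − Δ_(i-1)) read
  2·m_0 + 8·m_1 + 2·m_2 = 6(Δ_1 - Δ_0) = 63
Natural end conditions: m_0 = m_2 = 0.
Solving: m_0 = 0, m_1 = 63/8, m_2 = 0.

7.8750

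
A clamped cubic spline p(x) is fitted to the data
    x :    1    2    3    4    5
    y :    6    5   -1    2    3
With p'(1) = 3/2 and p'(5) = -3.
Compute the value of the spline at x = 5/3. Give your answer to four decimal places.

6.1283

Put M_i = p'' at the i-th knot. Here h = (1, 1, 1, 1) and Δ = (-1, -6, 3, 1), so the interior equations h_(i-1)·M_(i-1) + 2(h_(i-1)+h_i)·M_i + h_i·M_(i+1) = 6(Δ_i − Δ_(i-1)) read
  1·M_0 + 4·M_1 + 1·M_2 = 6(Δ_1 - Δ_0) = -30
  1·M_1 + 4·M_2 + 1·M_3 = 6(Δ_2 - Δ_1) = 54
  1·M_2 + 4·M_3 + 1·M_4 = 6(Δ_3 - Δ_2) = -12
Clamped end conditions give two more equations: 2h_0·M_0 + h_0·M_1 = 6(Δ_0 - p'(1)) = -15 and h_3·M_3 + 2h_3·M_4 = 6(p'(5) - Δ_3) = -24.
Solving: M_0 = -99/56, M_1 = -321/28, M_2 = 141/8, M_3 = -141/28, M_4 = -531/56.
On [1, 2], p(x) = 6 + 3/2·(x - 1) - 99/112·(x - 1)² - 181/112·(x - 1)³.
With (x - 1) = 2/3: p(5/3) = 4633/756.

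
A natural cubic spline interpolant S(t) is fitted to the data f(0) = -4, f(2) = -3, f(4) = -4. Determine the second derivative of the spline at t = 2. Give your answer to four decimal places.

Let m_i = S''(x_i). Step sizes h_i = 2, 2; slopes of the chords Δ_i = (y_(i+1) - y_i)/h_i = 1/2, -1/2.
  2·m_0 + 8·m_1 + 2·m_2 = 6(Δ_1 - Δ_0) = -6
Natural end conditions: m_0 = m_2 = 0.
Hence m_0 = 0, m_1 = -3/4, m_2 = 0.

-0.7500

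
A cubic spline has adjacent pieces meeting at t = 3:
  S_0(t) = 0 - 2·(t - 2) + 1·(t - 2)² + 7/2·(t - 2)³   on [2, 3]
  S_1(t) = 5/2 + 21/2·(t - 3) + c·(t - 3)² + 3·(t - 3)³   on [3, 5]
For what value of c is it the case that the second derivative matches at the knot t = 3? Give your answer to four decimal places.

11.5000

S_0''(t) = 2 + 21·(t - 2), so S_0''(3) = 23. On the right, S_1''(3) = 2c, so c = 23/2.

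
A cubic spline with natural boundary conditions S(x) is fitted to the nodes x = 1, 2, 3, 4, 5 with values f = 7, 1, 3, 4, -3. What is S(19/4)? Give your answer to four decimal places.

Write M_i for S''(x_i). With h_i = 1, 1, 1, 1 and divided differences Δ_i = -6, 2, 1, -7, the continuity of S' gives the tridiagonal system
  1·M_0 + 4·M_1 + 1·M_2 = 6(Δ_1 - Δ_0) = 48
  1·M_1 + 4·M_2 + 1·M_3 = 6(Δ_2 - Δ_1) = -6
  1·M_2 + 4·M_3 + 1·M_4 = 6(Δ_3 - Δ_2) = -48
Natural end conditions: M_0 = M_4 = 0.
Solving: M_0 = 0, M_1 = 87/7, M_2 = -12/7, M_3 = -81/7, M_4 = 0.
On [4, 5], S(x) = 4 - 22/7·(x - 4) - 81/14·(x - 4)² + 27/14·(x - 4)³.
With (x - 4) = 3/4: S(19/4) = -715/896.

-0.7980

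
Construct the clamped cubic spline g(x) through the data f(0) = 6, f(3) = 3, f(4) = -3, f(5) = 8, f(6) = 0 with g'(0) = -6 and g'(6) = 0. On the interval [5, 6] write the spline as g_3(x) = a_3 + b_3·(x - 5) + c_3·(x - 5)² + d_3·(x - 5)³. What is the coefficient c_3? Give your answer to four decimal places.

-25.6667

Let M_i = g''(x_i). Step sizes h_i = 3, 1, 1, 1; slopes of the chords Δ_i = (y_(i+1) - y_i)/h_i = -1, -6, 11, -8.
  3·M_0 + 8·M_1 + 1·M_2 = 6(Δ_1 - Δ_0) = -30
  1·M_1 + 4·M_2 + 1·M_3 = 6(Δ_2 - Δ_1) = 102
  1·M_2 + 4·M_3 + 1·M_4 = 6(Δ_3 - Δ_2) = -114
Clamped end conditions give two more equations: 2h_0·M_0 + h_0·M_1 = 6(Δ_0 - g'(0)) = 30 and h_3·M_3 + 2h_3·M_4 = 6(g'(6) - Δ_3) = 48.
Forward elimination and back-substitution give M_0 = 35/3, M_1 = -40/3, M_2 = 125/3, M_3 = -154/3, M_4 = 149/3.
On [5, 6], with g_3(x) = a_3 + b_3·(x - 5) + c_3·(x - 5)² + d_3·(x - 5)³: c_3 = M_3/2 = -77/3, d_3 = (M_4 - M_3)/(6h_3) = 101/6, b_3 = Δ_3 - h_3(2M_3 + M_4)/6 = 5/6.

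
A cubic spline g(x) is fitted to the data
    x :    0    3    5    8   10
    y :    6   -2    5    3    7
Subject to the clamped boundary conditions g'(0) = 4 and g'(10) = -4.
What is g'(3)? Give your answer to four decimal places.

0.0586

Put m_i = g'' at the i-th knot. Here h = (3, 2, 3, 2) and Δ = (-8/3, 7/2, -2/3, 2), so the interior equations h_(i-1)·m_(i-1) + 2(h_(i-1)+h_i)·m_i + h_i·m_(i+1) = 6(Δ_i − Δ_(i-1)) read
  3·m_0 + 10·m_1 + 2·m_2 = 6(Δ_1 - Δ_0) = 37
  2·m_1 + 10·m_2 + 3·m_3 = 6(Δ_2 - Δ_1) = -25
  3·m_2 + 10·m_3 + 2·m_4 = 6(Δ_3 - Δ_2) = 16
Clamped end conditions give two more equations: 2h_0·m_0 + h_0·m_1 = 6(Δ_0 - g'(0)) = -40 and h_3·m_3 + 2h_3·m_4 = 6(g'(10) - Δ_3) = -36.
Forward elimination and back-substitution give m_0 = -4657/435, m_1 = 3514/435, m_2 = -2537/435, m_3 = 2489/435, m_4 = -10319/870.
On [3, 5], g'(x) = b_1 + 2c_1·(x - 3) + 3d_1·(x - 3)² with b_1 = Δ_1 - h_1(2m_1 + m_2)/6 = 17/290, c_1 = m_1/2 = 1757/435, d_1 = (m_2 - m_1)/(6h_1) = -2017/1740. So g'(3) = 17/290.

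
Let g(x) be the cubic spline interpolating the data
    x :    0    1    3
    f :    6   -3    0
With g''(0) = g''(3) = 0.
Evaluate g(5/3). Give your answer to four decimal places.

-4.5926

Put m_i = g'' at the i-th knot. Here h = (1, 2) and Δ = (-9, 3/2), so the interior equations h_(i-1)·m_(i-1) + 2(h_(i-1)+h_i)·m_i + h_i·m_(i+1) = 6(Δ_i − Δ_(i-1)) read
  1·m_0 + 6·m_1 + 2·m_2 = 6(Δ_1 - Δ_0) = 63
Natural end conditions: m_0 = m_2 = 0.
Forward elimination and back-substitution give m_0 = 0, m_1 = 21/2, m_2 = 0.
On [1, 3], g(x) = -3 - 11/2·(x - 1) + 21/4·(x - 1)² - 7/8·(x - 1)³.
With (x - 1) = 2/3: g(5/3) = -124/27.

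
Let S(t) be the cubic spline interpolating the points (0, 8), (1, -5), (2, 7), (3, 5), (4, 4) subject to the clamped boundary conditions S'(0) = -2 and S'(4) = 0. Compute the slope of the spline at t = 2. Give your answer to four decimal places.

9.2857

Write m_i for S''(x_i). With h_i = 1, 1, 1, 1 and divided differences Δ_i = -13, 12, -2, -1, the continuity of S' gives the tridiagonal system
  1·m_0 + 4·m_1 + 1·m_2 = 6(Δ_1 - Δ_0) = 150
  1·m_1 + 4·m_2 + 1·m_3 = 6(Δ_2 - Δ_1) = -84
  1·m_2 + 4·m_3 + 1·m_4 = 6(Δ_3 - Δ_2) = 6
Clamped end conditions give two more equations: 2h_0·m_0 + h_0·m_1 = 6(Δ_0 - S'(0)) = -66 and h_3·m_3 + 2h_3·m_4 = 6(S'(4) - Δ_3) = 6.
Hence m_0 = -454/7, m_1 = 446/7, m_2 = -40, m_3 = 86/7, m_4 = -22/7.
On [2, 3], S'(t) = b_2 + 2c_2·(t - 2) + 3d_2·(t - 2)² with b_2 = Δ_2 - h_2(2m_2 + m_3)/6 = 65/7, c_2 = m_2/2 = -20, d_2 = (m_3 - m_2)/(6h_2) = 61/7. So S'(2) = 65/7.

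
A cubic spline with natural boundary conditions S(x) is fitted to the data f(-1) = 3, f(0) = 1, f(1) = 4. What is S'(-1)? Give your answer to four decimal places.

Let m_i = S''(x_i). Step sizes h_i = 1, 1; slopes of the chords Δ_i = (y_(i+1) - y_i)/h_i = -2, 3.
  1·m_0 + 4·m_1 + 1·m_2 = 6(Δ_1 - Δ_0) = 30
Natural end conditions: m_0 = m_2 = 0.
Forward elimination and back-substitution give m_0 = 0, m_1 = 15/2, m_2 = 0.
On [-1, 0], S'(x) = b_0 + 2c_0·(x + 1) + 3d_0·(x + 1)² with b_0 = Δ_0 - h_0(2m_0 + m_1)/6 = -13/4, c_0 = m_0/2 = 0, d_0 = (m_1 - m_0)/(6h_0) = 5/4. So S'(-1) = -13/4.

-3.2500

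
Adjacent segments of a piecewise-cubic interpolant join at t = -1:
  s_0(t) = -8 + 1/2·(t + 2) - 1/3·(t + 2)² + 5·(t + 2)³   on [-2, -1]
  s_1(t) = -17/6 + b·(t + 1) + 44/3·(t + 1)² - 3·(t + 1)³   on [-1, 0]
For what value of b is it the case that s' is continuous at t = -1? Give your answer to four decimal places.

14.8333

s_0'(t) = 1/2 - 2/3·(t + 2) + 15·(t + 2)², so s_0'(-1) = 89/6. On the right, s_1'(-1) = b, so b = 89/6.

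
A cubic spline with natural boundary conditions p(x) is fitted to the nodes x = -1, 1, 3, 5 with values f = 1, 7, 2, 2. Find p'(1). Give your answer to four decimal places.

-0.2667

With σ_i denoting the second derivative at x_i, h_i = 2, 2, 2, and Δ_i = (y_(i+1) − y_i)/h_i = 3, -5/2, 0:
  2·σ_0 + 8·σ_1 + 2·σ_2 = 6(Δ_1 - Δ_0) = -33
  2·σ_1 + 8·σ_2 + 2·σ_3 = 6(Δ_2 - Δ_1) = 15
Natural end conditions: σ_0 = σ_3 = 0.
Solving: σ_0 = 0, σ_1 = -49/10, σ_2 = 31/10, σ_3 = 0.
On [1, 3], p'(x) = b_1 + 2c_1·(x - 1) + 3d_1·(x - 1)² with b_1 = Δ_1 - h_1(2σ_1 + σ_2)/6 = -4/15, c_1 = σ_1/2 = -49/20, d_1 = (σ_2 - σ_1)/(6h_1) = 2/3. So p'(1) = -4/15.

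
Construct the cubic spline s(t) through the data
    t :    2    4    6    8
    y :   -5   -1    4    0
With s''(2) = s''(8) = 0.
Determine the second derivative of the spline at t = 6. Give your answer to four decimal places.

-3.7000

With M_i denoting the second derivative at x_i, h_i = 2, 2, 2, and Δ_i = (y_(i+1) − y_i)/h_i = 2, 5/2, -2:
  2·M_0 + 8·M_1 + 2·M_2 = 6(Δ_1 - Δ_0) = 3
  2·M_1 + 8·M_2 + 2·M_3 = 6(Δ_2 - Δ_1) = -27
Natural end conditions: M_0 = M_3 = 0.
Solving: M_0 = 0, M_1 = 13/10, M_2 = -37/10, M_3 = 0.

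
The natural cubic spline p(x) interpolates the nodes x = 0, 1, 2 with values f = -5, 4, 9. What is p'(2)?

With σ_i denoting the second derivative at x_i, h_i = 1, 1, and Δ_i = (y_(i+1) − y_i)/h_i = 9, 5:
  1·σ_0 + 4·σ_1 + 1·σ_2 = 6(Δ_1 - Δ_0) = -24
Natural end conditions: σ_0 = σ_2 = 0.
Hence σ_0 = 0, σ_1 = -6, σ_2 = 0.
On [1, 2], p'(x) = b_1 + 2c_1·(x - 1) + 3d_1·(x - 1)² with b_1 = Δ_1 - h_1(2σ_1 + σ_2)/6 = 7, c_1 = σ_1/2 = -3, d_1 = (σ_2 - σ_1)/(6h_1) = 1. So p'(2) = 4.

4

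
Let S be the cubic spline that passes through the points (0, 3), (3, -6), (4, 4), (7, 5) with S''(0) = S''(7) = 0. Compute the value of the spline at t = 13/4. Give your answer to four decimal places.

-3.7560

With M_i denoting the second derivative at x_i, h_i = 3, 1, 3, and Δ_i = (y_(i+1) − y_i)/h_i = -3, 10, 1/3:
  3·M_0 + 8·M_1 + 1·M_2 = 6(Δ_1 - Δ_0) = 78
  1·M_1 + 8·M_2 + 3·M_3 = 6(Δ_2 - Δ_1) = -58
Natural end conditions: M_0 = M_3 = 0.
Forward elimination and back-substitution give M_0 = 0, M_1 = 682/63, M_2 = -542/63, M_3 = 0.
On [3, 4], S(t) = -6 + 493/63·(t - 3) + 341/63·(t - 3)² - 68/21·(t - 3)³.
With (t - 3) = 1/4: S(13/4) = -631/168.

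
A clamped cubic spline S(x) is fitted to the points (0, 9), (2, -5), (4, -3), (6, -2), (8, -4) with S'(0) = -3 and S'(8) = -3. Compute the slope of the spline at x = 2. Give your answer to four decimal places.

Put M_i = S'' at the i-th knot. Here h = (2, 2, 2, 2) and Δ = (-7, 1, 1/2, -1), so the interior equations h_(i-1)·M_(i-1) + 2(h_(i-1)+h_i)·M_i + h_i·M_(i+1) = 6(Δ_i − Δ_(i-1)) read
  2·M_0 + 8·M_1 + 2·M_2 = 6(Δ_1 - Δ_0) = 48
  2·M_1 + 8·M_2 + 2·M_3 = 6(Δ_2 - Δ_1) = -3
  2·M_2 + 8·M_3 + 2·M_4 = 6(Δ_3 - Δ_2) = -9
Clamped end conditions give two more equations: 2h_0·M_0 + h_0·M_1 = 6(Δ_0 - S'(0)) = -24 and h_3·M_3 + 2h_3·M_4 = 6(S'(8) - Δ_3) = -12.
Solving: M_0 = -171/16, M_1 = 75/8, M_2 = -45/16, M_3 = 3/8, M_4 = -51/16.
On [2, 4], S'(x) = b_1 + 2c_1·(x - 2) + 3d_1·(x - 2)² with b_1 = Δ_1 - h_1(2M_1 + M_2)/6 = -69/16, c_1 = M_1/2 = 75/16, d_1 = (M_2 - M_1)/(6h_1) = -65/64. So S'(2) = -69/16.

-4.3125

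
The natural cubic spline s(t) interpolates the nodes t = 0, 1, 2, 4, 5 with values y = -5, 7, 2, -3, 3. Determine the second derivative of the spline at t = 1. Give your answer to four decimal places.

With M_i denoting the second derivative at x_i, h_i = 1, 1, 2, 1, and Δ_i = (y_(i+1) − y_i)/h_i = 12, -5, -5/2, 6:
  1·M_0 + 4·M_1 + 1·M_2 = 6(Δ_1 - Δ_0) = -102
  1·M_1 + 6·M_2 + 2·M_3 = 6(Δ_2 - Δ_1) = 15
  2·M_2 + 6·M_3 + 1·M_4 = 6(Δ_3 - Δ_2) = 51
Natural end conditions: M_0 = M_4 = 0.
Forward elimination and back-substitution give M_0 = 0, M_1 = -1626/61, M_2 = 282/61, M_3 = 849/122, M_4 = 0.

-26.6557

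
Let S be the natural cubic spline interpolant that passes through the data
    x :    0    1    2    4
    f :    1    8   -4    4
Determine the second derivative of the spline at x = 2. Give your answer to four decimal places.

Put σ_i = S'' at the i-th knot. Here h = (1, 1, 2) and Δ = (7, -12, 4), so the interior equations h_(i-1)·σ_(i-1) + 2(h_(i-1)+h_i)·σ_i + h_i·σ_(i+1) = 6(Δ_i − Δ_(i-1)) read
  1·σ_0 + 4·σ_1 + 1·σ_2 = 6(Δ_1 - Δ_0) = -114
  1·σ_1 + 6·σ_2 + 2·σ_3 = 6(Δ_2 - Δ_1) = 96
Natural end conditions: σ_0 = σ_3 = 0.
Forward elimination and back-substitution give σ_0 = 0, σ_1 = -780/23, σ_2 = 498/23, σ_3 = 0.

21.6522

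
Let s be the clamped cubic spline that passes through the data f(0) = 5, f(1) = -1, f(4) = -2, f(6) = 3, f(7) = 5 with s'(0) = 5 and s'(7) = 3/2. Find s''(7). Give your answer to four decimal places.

-1.5721

Write M_i for s''(x_i). With h_i = 1, 3, 2, 1 and divided differences Δ_i = -6, -1/3, 5/2, 2, the continuity of s' gives the tridiagonal system
  1·M_0 + 8·M_1 + 3·M_2 = 6(Δ_1 - Δ_0) = 34
  3·M_1 + 10·M_2 + 2·M_3 = 6(Δ_2 - Δ_1) = 17
  2·M_2 + 6·M_3 + 1·M_4 = 6(Δ_3 - Δ_2) = -3
Clamped end conditions give two more equations: 2h_0·M_0 + h_0·M_1 = 6(Δ_0 - s'(0)) = -66 and h_3·M_3 + 2h_3·M_4 = 6(s'(7) - Δ_3) = -3.
Solving the tridiagonal system: M_0 = -5579/148, M_1 = 695/74, M_2 = -509/444, M_3 = 16/111, M_4 = -349/222.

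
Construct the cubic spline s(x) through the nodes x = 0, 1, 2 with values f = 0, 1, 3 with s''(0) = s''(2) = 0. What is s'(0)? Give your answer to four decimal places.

0.7500

Write M_i for s''(x_i). With h_i = 1, 1 and divided differences Δ_i = 1, 2, the continuity of s' gives the tridiagonal system
  1·M_0 + 4·M_1 + 1·M_2 = 6(Δ_1 - Δ_0) = 6
Natural end conditions: M_0 = M_2 = 0.
Solving: M_0 = 0, M_1 = 3/2, M_2 = 0.
On [0, 1], s'(x) = b_0 + 2c_0·x + 3d_0·x² with b_0 = Δ_0 - h_0(2M_0 + M_1)/6 = 3/4, c_0 = M_0/2 = 0, d_0 = (M_1 - M_0)/(6h_0) = 1/4. So s'(0) = 3/4.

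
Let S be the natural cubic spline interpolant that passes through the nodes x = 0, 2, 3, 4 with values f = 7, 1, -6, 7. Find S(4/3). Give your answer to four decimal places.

With M_i denoting the second derivative at x_i, h_i = 2, 1, 1, and Δ_i = (y_(i+1) − y_i)/h_i = -3, -7, 13:
  2·M_0 + 6·M_1 + 1·M_2 = 6(Δ_1 - Δ_0) = -24
  1·M_1 + 4·M_2 + 1·M_3 = 6(Δ_2 - Δ_1) = 120
Natural end conditions: M_0 = M_3 = 0.
Solving: M_0 = 0, M_1 = -216/23, M_2 = 744/23, M_3 = 0.
On [0, 2], S(x) = 7 + 3/23·x + 0·x² - 18/23·x³.
With x = 4/3: S(4/3) = 367/69.

5.3188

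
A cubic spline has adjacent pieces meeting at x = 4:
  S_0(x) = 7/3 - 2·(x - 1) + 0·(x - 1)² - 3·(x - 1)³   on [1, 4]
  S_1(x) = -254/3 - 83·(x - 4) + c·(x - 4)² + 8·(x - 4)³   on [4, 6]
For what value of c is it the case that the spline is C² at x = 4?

-27

S_0''(x) = 0 - 18·(x - 1), so S_0''(4) = -54. On the right, S_1''(4) = 2c, so c = -27.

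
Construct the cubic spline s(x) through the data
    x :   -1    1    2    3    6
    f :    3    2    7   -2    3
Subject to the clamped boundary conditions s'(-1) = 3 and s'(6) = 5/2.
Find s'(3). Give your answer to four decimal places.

Write M_i for s''(x_i). With h_i = 2, 1, 1, 3 and divided differences Δ_i = -1/2, 5, -9, 5/3, the continuity of s' gives the tridiagonal system
  2·M_0 + 6·M_1 + 1·M_2 = 6(Δ_1 - Δ_0) = 33
  1·M_1 + 4·M_2 + 1·M_3 = 6(Δ_2 - Δ_1) = -84
  1·M_2 + 8·M_3 + 3·M_4 = 6(Δ_3 - Δ_2) = 64
Clamped end conditions give two more equations: 2h_0·M_0 + h_0·M_1 = 6(Δ_0 - s'(-1)) = -21 and h_3·M_3 + 2h_3·M_4 = 6(s'(6) - Δ_3) = 5.
Hence M_0 = -3919/316, M_1 = 1130/79, M_2 = -4427/158, M_3 = 1088/79, M_4 = -2869/474.
On [3, 6], s'(x) = b_3 + 2c_3·(x - 3) + 3d_3·(x - 3)² with b_3 = Δ_3 - h_3(2M_3 + M_4)/6 = -2869/316, c_3 = M_3/2 = 544/79, d_3 = (M_4 - M_3)/(6h_3) = -9397/8532. So s'(3) = -2869/316.

-9.0791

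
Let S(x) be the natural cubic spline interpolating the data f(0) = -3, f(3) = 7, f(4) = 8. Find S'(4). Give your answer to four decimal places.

Let M_i = S''(x_i). Step sizes h_i = 3, 1; slopes of the chords Δ_i = (y_(i+1) - y_i)/h_i = 10/3, 1.
  3·M_0 + 8·M_1 + 1·M_2 = 6(Δ_1 - Δ_0) = -14
Natural end conditions: M_0 = M_2 = 0.
Forward elimination and back-substitution give M_0 = 0, M_1 = -7/4, M_2 = 0.
On [3, 4], S'(x) = b_1 + 2c_1·(x - 3) + 3d_1·(x - 3)² with b_1 = Δ_1 - h_1(2M_1 + M_2)/6 = 19/12, c_1 = M_1/2 = -7/8, d_1 = (M_2 - M_1)/(6h_1) = 7/24. So S'(4) = 17/24.

0.7083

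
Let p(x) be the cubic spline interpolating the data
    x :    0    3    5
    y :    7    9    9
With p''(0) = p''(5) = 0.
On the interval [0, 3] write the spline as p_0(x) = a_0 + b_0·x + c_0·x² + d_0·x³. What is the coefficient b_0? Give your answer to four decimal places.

Let M_i = p''(x_i). Step sizes h_i = 3, 2; slopes of the chords Δ_i = (y_(i+1) - y_i)/h_i = 2/3, 0.
  3·M_0 + 10·M_1 + 2·M_2 = 6(Δ_1 - Δ_0) = -4
Natural end conditions: M_0 = M_2 = 0.
Solving the tridiagonal system: M_0 = 0, M_1 = -2/5, M_2 = 0.
On [0, 3], with p_0(x) = a_0 + b_0·x + c_0·x² + d_0·x³: c_0 = M_0/2 = 0, d_0 = (M_1 - M_0)/(6h_0) = -1/45, b_0 = Δ_0 - h_0(2M_0 + M_1)/6 = 13/15.

0.8667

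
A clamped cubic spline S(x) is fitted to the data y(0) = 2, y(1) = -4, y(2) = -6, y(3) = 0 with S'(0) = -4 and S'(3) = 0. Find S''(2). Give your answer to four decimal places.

17.8667

Write σ_i for S''(x_i). With h_i = 1, 1, 1 and divided differences Δ_i = -6, -2, 6, the continuity of S' gives the tridiagonal system
  1·σ_0 + 4·σ_1 + 1·σ_2 = 6(Δ_1 - Δ_0) = 24
  1·σ_1 + 4·σ_2 + 1·σ_3 = 6(Δ_2 - Δ_1) = 48
Clamped end conditions give two more equations: 2h_0·σ_0 + h_0·σ_1 = 6(Δ_0 - S'(0)) = -12 and h_2·σ_2 + 2h_2·σ_3 = 6(S'(3) - Δ_2) = -36.
Solving the tridiagonal system: σ_0 = -116/15, σ_1 = 52/15, σ_2 = 268/15, σ_3 = -404/15.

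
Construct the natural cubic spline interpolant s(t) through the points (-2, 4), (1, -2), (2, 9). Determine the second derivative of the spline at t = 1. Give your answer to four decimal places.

9.7500

Write σ_i for s''(x_i). With h_i = 3, 1 and divided differences Δ_i = -2, 11, the continuity of s' gives the tridiagonal system
  3·σ_0 + 8·σ_1 + 1·σ_2 = 6(Δ_1 - Δ_0) = 78
Natural end conditions: σ_0 = σ_2 = 0.
Hence σ_0 = 0, σ_1 = 39/4, σ_2 = 0.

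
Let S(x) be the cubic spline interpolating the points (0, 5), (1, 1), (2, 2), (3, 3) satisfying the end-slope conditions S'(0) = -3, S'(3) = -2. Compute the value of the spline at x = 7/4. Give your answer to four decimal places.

1.3875

Put M_i = S'' at the i-th knot. Here h = (1, 1, 1) and Δ = (-4, 1, 1), so the interior equations h_(i-1)·M_(i-1) + 2(h_(i-1)+h_i)·M_i + h_i·M_(i+1) = 6(Δ_i − Δ_(i-1)) read
  1·M_0 + 4·M_1 + 1·M_2 = 6(Δ_1 - Δ_0) = 30
  1·M_1 + 4·M_2 + 1·M_3 = 6(Δ_2 - Δ_1) = 0
Clamped end conditions give two more equations: 2h_0·M_0 + h_0·M_1 = 6(Δ_0 - S'(0)) = -6 and h_2·M_2 + 2h_2·M_3 = 6(S'(3) - Δ_2) = -18.
Solving the tridiagonal system: M_0 = -116/15, M_1 = 142/15, M_2 = -2/15, M_3 = -134/15.
On [1, 2], S(x) = 1 - 32/15·(x - 1) + 71/15·(x - 1)² - 8/5·(x - 1)³.
With (x - 1) = 3/4: S(7/4) = 111/80.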